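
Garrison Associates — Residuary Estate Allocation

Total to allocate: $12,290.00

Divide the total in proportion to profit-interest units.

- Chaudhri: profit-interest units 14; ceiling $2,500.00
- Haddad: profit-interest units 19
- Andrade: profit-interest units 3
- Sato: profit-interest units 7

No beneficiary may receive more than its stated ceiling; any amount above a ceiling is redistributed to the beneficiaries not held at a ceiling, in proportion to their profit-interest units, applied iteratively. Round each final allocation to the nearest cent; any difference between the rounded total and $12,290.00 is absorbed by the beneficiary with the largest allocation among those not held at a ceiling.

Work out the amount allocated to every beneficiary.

Chaudhri: $2,500.00 | Haddad: $6,414.14 | Andrade: $1,012.76 | Sato: $2,363.10

Total profit-interest units = 43.
Proportional shares (ignoring caps): Chaudhri 4,001.3953; Haddad 5,430.4651; Andrade 857.4419; Sato 2,000.6977.
Capped: Chaudhri ($2,500.00); remaining pool $9,790.00 reallocated over remaining profit-interest units 29.
Shares after redistribution: Haddad 6,414.1379 → $6,414.14; Andrade 1,012.7586 → $1,012.76; Sato 2,363.1034 → $2,363.10.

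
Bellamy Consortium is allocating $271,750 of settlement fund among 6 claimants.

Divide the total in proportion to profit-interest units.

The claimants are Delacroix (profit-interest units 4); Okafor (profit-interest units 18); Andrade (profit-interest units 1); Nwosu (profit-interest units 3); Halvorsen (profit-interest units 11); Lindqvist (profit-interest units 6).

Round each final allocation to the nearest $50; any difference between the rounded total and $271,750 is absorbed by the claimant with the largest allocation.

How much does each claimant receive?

Total profit-interest units = 43.
Proportional shares: Delacroix 4/43 × $271,750 = 25,279.07; Okafor 18/43 × $271,750 = 113,755.81; Andrade 1/43 × $271,750 = 6,319.77; Nwosu 3/43 × $271,750 = 18,959.30; Halvorsen 11/43 × $271,750 = 69,517.44; Lindqvist 6/43 × $271,750 = 37,918.60.
At nearest $50: Delacroix $25,300; Okafor $113,750; Andrade $6,300; Nwosu $18,950; Halvorsen $69,500; Lindqvist $37,900. Sum = $271,700.
Difference $271,750 − $271,700 = +$50 applied to largest allocation (Okafor): Okafor becomes $113,800.

Delacroix: $25,300; Okafor: $113,800; Andrade: $6,300; Nwosu: $18,950; Halvorsen: $69,500; Lindqvist: $37,900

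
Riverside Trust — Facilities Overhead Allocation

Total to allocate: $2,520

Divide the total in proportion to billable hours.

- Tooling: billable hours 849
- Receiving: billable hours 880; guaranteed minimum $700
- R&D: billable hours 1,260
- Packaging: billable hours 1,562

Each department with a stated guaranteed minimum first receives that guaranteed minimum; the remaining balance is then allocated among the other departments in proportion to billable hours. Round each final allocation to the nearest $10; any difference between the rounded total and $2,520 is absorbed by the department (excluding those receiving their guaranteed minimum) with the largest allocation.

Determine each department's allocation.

Tooling: $420; Receiving: $700; R&D: $620; Packaging: $780

Minimums first: Receiving $700. Balance $1,820.
Balance split over remaining billable hours 3,671: Tooling 420.92 → $420; R&D 624.68 → $620; Packaging 774.40 → $770.
Rounding difference +$10 applied to Packaging → $780.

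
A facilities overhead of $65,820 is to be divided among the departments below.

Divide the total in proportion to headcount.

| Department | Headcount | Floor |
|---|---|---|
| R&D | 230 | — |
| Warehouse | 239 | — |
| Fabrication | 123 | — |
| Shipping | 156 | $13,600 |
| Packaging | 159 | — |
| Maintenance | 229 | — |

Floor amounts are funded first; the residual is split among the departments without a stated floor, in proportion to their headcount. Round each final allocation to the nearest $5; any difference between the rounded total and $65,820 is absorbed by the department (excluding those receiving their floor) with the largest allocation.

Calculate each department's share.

R&D: $12,255 | Warehouse: $12,740 | Fabrication: $6,555 | Shipping: $13,600 | Packaging: $8,470 | Maintenance: $12,200

Minimums first: Shipping $13,600. Residual $52,220.
Residual split over remaining headcount 980: R&D 12,255.71 → $12,255; Warehouse 12,735.29 → $12,735; Fabrication 6,554.14 → $6,555; Packaging 8,472.43 → $8,470; Maintenance 12,202.43 → $12,200.
Rounding difference +$5 applied to Warehouse → $12,740.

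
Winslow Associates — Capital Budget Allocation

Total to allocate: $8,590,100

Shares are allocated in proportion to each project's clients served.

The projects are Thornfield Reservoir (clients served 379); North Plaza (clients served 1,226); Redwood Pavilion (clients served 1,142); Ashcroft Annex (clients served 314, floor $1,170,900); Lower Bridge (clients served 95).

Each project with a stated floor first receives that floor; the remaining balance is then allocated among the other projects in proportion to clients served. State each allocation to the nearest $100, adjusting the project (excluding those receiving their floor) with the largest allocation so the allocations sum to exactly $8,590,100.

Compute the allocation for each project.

Fund the minimums — Ashcroft Annex $1,170,900. Balance $7,419,200.
Balance split over remaining clients served 2,842: Thornfield Reservoir 989,400.70 → $989,400; North Plaza 3,200,541.59 → $3,200,500; Redwood Pavilion 2,981,254.89 → $2,981,300; Lower Bridge 248,002.81 → $248,000.

Thornfield Reservoir: $989,400 · North Plaza: $3,200,500 · Redwood Pavilion: $2,981,300 · Ashcroft Annex: $1,170,900 · Lower Bridge: $248,000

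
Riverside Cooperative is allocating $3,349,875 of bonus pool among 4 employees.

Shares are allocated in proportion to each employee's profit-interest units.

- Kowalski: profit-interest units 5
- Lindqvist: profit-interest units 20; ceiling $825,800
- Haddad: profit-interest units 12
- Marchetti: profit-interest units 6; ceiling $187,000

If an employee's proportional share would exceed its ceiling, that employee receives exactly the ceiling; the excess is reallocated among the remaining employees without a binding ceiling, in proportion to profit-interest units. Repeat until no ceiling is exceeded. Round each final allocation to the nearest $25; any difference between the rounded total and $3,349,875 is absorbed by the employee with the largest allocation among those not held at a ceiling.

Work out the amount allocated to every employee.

Kowalski: $687,375 | Lindqvist: $825,800 | Haddad: $1,649,700 | Marchetti: $187,000

Sum of profit-interest units: 43.
Pro-rata shares before constraints: Kowalski 389,520.35; Lindqvist 1,558,081.40; Haddad 934,848.84; Marchetti 467,424.42.
Capped: Lindqvist ($825,800), Marchetti ($187,000); remaining pool $2,337,075 reallocated over remaining profit-interest units 17.
Redistributed shares: Kowalski 687,375.00 → $687,375; Haddad 1,649,700.00 → $1,649,700.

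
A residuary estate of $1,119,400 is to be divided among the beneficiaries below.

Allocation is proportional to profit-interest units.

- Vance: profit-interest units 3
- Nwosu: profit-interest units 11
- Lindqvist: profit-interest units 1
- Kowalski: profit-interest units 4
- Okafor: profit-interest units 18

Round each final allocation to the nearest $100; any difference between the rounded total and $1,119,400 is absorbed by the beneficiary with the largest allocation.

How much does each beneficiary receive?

Combined profit-interest units = 37.
Raw shares: Vance 3/37 × $1,119,400 = 90,762.16; Nwosu 11/37 × $1,119,400 = 332,794.59; Lindqvist 1/37 × $1,119,400 = 30,254.05; Kowalski 4/37 × $1,119,400 = 121,016.22; Okafor 18/37 × $1,119,400 = 544,572.97.
Rounded to nearest $100: Vance $90,800; Nwosu $332,800; Lindqvist $30,300; Kowalski $121,000; Okafor $544,600. Sum = $1,119,500.
Difference $1,119,400 − $1,119,500 = −$100 applied to largest allocation (Okafor): Okafor becomes $544,500.

Vance: $90,800; Nwosu: $332,800; Lindqvist: $30,300; Kowalski: $121,000; Okafor: $544,500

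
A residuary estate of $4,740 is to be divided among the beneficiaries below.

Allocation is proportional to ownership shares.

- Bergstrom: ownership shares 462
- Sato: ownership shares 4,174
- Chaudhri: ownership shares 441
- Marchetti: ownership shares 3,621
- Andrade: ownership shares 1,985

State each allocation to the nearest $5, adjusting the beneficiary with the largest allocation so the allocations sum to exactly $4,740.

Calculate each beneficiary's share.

Bergstrom: $205 | Sato: $1,855 | Chaudhri: $195 | Marchetti: $1,605 | Andrade: $880

Sum of ownership shares: 10,683.
Pro-rata amounts: Bergstrom 462/10,683 × $4,740 = 204.99; Sato 4,174/10,683 × $4,740 = 1,851.99; Chaudhri 441/10,683 × $4,740 = 195.67; Marchetti 3,621/10,683 × $4,740 = 1,606.62; Andrade 1,985/10,683 × $4,740 = 880.74.
After rounding ($5): Bergstrom $205; Sato $1,850; Chaudhri $195; Marchetti $1,605; Andrade $880. Sum = $4,735.
Difference $4,740 − $4,735 = +$5 applied to largest allocation (Sato): Sato becomes $1,855.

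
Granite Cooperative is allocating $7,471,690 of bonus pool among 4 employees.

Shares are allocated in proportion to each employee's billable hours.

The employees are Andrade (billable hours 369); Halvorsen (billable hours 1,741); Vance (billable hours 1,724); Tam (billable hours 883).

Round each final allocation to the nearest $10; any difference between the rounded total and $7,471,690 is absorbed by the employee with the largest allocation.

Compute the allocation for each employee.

Andrade: $584,490 · Halvorsen: $2,757,740 · Vance: $2,730,800 · Tam: $1,398,660

Combined billable hours = 4,717.
Pro-rata amounts: Andrade 369/4,717 × $7,471,690 = 584,493.03; Halvorsen 1,741/4,717 × $7,471,690 = 2,757,729.97; Vance 1,724/4,717 × $7,471,690 = 2,730,802.11; Tam 883/4,717 × $7,471,690 = 1,398,664.89.
After rounding ($10): Andrade $584,490; Halvorsen $2,757,730; Vance $2,730,800; Tam $1,398,660. Sum = $7,471,680.
Difference $7,471,690 − $7,471,680 = +$10 applied to largest allocation (Halvorsen): Halvorsen becomes $2,757,740.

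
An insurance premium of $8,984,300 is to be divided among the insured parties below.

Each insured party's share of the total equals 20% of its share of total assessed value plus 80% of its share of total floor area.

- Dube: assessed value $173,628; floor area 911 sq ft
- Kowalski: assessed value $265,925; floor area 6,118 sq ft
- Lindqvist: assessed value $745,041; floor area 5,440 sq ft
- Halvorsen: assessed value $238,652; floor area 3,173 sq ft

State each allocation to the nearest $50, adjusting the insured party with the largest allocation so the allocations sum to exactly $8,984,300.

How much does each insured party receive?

Assessed value total 1,423,246; floor area total 15,642.
Combined weights (20% assessed value + 80% floor area): Dube 0.0710; Kowalski 0.3503; Lindqvist 0.3829; Halvorsen 0.1958.
Pro-rata amounts: Dube 637,807.87; Kowalski 3,146,930.46; Lindqvist 3,440,279.99; Halvorsen 1,759,281.68.
After rounding ($50): Dube $637,800; Kowalski $3,146,950; Lindqvist $3,440,300; Halvorsen $1,759,300. Sum = $8,984,350.
Difference $8,984,300 − $8,984,350 = −$50 applied to largest allocation (Lindqvist): Lindqvist becomes $3,440,250.

Dube: $637,800; Kowalski: $3,146,950; Lindqvist: $3,440,250; Halvorsen: $1,759,300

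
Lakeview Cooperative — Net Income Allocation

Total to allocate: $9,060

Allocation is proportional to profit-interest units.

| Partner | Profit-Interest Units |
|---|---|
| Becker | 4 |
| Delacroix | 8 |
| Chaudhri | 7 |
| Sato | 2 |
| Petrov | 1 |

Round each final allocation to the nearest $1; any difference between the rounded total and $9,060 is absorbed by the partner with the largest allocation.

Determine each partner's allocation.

Becker: $1,647; Delacroix: $3,294; Chaudhri: $2,883; Sato: $824; Petrov: $412

Total profit-interest units = 22.
Pro-rata amounts: Becker 4/22 × $9,060 = 1,647.27; Delacroix 8/22 × $9,060 = 3,294.55; Chaudhri 7/22 × $9,060 = 2,882.73; Sato 2/22 × $9,060 = 823.64; Petrov 1/22 × $9,060 = 411.82.
After rounding ($1): Becker $1,647; Delacroix $3,295; Chaudhri $2,883; Sato $824; Petrov $412. Sum = $9,061.
Difference $9,060 − $9,061 = −$1 applied to largest allocation (Delacroix): Delacroix becomes $3,294.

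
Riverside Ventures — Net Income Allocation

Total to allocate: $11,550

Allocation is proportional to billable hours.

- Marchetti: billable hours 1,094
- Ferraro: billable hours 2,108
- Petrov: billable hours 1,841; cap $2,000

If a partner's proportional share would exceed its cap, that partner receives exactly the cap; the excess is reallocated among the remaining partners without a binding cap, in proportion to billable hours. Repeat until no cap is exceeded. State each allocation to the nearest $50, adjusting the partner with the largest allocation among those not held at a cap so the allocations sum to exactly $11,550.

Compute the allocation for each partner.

Billable hours total: 5,043.
Proportional shares (ignoring caps): Marchetti 2,505.59; Ferraro 4,827.96; Petrov 4,216.45.
Cap binds for Petrov ($2,000); residual $9,550 reallocated over remaining billable hours 3,202.
Redistributed shares: Marchetti 3,262.87 → $3,250; Ferraro 6,287.13 → $6,300.

Marchetti: $3,250; Ferraro: $6,300; Petrov: $2,000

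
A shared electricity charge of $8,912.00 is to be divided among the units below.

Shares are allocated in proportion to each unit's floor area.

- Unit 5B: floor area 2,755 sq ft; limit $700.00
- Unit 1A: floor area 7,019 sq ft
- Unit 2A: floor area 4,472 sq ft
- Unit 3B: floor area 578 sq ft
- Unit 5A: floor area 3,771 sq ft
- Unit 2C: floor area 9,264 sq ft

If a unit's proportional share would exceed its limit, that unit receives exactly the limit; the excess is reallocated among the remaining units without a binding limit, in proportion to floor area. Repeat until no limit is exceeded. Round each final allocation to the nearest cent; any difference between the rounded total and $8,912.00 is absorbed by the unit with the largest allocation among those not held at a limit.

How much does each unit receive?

Combined floor area = 27,859.
Proportional shares (ignoring caps): Unit 5B 881.3152; Unit 1A 2,245.3544; Unit 2A 1,430.5777; Unit 3B 184.9002; Unit 5A 1,206.3302; Unit 2C 2,963.5223.
Capped: Unit 5B ($700.00); residual $8,212.00 reallocated over remaining floor area 25,104.
Remaining shares: Unit 1A 2,296.0496 → $2,296.05; Unit 2A 1,462.8770 → $1,462.88; Unit 3B 189.0749 → $189.07; Unit 5A 1,233.5664 → $1,233.57; Unit 2C 3,030.4321 → $3,030.43.

Unit 5B: $700.00 · Unit 1A: $2,296.05 · Unit 2A: $1,462.88 · Unit 3B: $189.07 · Unit 5A: $1,233.57 · Unit 2C: $3,030.43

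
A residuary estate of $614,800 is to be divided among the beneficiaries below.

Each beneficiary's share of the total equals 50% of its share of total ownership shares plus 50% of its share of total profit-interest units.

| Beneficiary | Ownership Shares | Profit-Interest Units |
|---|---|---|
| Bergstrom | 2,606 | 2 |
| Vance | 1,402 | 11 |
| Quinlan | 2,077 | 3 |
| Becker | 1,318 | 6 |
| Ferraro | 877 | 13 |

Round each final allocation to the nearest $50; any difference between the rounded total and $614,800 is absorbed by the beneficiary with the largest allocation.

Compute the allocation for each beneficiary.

Bergstrom: $114,300 · Vance: $148,650 · Quinlan: $103,450 · Becker: $101,650 · Ferraro: $146,750

Totals — ownership shares 8,280, profit-interest units 35.
Blended shares (50% ownership shares + 50% profit-interest units): Bergstrom 0.1859; Vance 0.2418; Quinlan 0.1683; Becker 0.1653; Ferraro 0.2387.
Raw shares: Bergstrom 114,315.04; Vance 148,661.53; Quinlan 103,458.45; Becker 101,628.69; Ferraro 146,736.30.
After rounding ($50): Bergstrom $114,300; Vance $148,650; Quinlan $103,450; Becker $101,650; Ferraro $146,750. Sum = $614,800.
No rounding difference to absorb.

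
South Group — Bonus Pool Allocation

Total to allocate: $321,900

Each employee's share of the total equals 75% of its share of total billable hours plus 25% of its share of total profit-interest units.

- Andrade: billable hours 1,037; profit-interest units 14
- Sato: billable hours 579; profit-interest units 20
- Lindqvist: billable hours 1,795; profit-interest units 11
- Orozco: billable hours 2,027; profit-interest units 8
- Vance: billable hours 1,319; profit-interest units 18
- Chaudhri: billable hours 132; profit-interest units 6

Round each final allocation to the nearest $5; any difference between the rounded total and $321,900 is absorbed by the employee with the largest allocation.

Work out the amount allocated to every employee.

Totals — billable hours 6,889, profit-interest units 77.
Blended shares (75% billable hours + 25% profit-interest units): Andrade 0.1584; Sato 0.1280; Lindqvist 0.2311; Orozco 0.2467; Vance 0.2020; Chaudhri 0.0339.
Unrounded shares: Andrade 50,973.48; Sato 41,193.65; Lindqvist 74,402.20; Orozco 79,397.25; Vance 65,036.69; Chaudhri 10,896.72.
After rounding ($5): Andrade $50,975; Sato $41,195; Lindqvist $74,400; Orozco $79,395; Vance $65,035; Chaudhri $10,895. Sum = $321,895.
Difference $321,900 − $321,895 = +$5 applied to largest allocation (Orozco): Orozco becomes $79,400.

Andrade: $50,975; Sato: $41,195; Lindqvist: $74,400; Orozco: $79,400; Vance: $65,035; Chaudhri: $10,895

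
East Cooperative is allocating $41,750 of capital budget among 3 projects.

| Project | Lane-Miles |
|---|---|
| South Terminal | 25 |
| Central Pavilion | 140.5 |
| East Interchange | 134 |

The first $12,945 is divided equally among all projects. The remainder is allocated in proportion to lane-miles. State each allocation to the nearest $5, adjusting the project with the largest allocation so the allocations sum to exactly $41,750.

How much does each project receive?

$12,945 shared equally gives $4,315 per project.
Remainder $28,805 by lane-miles (total 299.5): South Terminal 2,404.42 → $2,405; Central Pavilion 13,512.86 → $13,515; East Interchange 12,887.71 → $12,890.
Rounding difference −$5 on remainder applied to Central Pavilion.
Totals: South Terminal $4,315 + $2,405 = $6,720; Central Pavilion $4,315 + $13,510 = $17,825; East Interchange $4,315 + $12,890 = $17,205.

South Terminal: $6,720 · Central Pavilion: $17,825 · East Interchange: $17,205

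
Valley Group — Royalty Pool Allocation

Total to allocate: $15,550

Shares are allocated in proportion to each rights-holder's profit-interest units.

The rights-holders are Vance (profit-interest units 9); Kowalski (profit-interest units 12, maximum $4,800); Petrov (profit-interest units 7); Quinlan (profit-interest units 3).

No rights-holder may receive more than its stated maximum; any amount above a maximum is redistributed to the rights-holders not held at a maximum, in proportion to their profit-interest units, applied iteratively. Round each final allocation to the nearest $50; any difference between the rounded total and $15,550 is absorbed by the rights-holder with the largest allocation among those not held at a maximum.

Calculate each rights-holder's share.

Total profit-interest units = 31.
Unconstrained shares: Vance 4,514.52; Kowalski 6,019.35; Petrov 3,511.29; Quinlan 1,504.84.
Cap binds for Kowalski ($4,800); remaining pool $10,750 reallocated over remaining profit-interest units 19.
Redistributed shares: Vance 5,092.11 → $5,100; Petrov 3,960.53 → $3,950; Quinlan 1,697.37 → $1,700.

Vance: $5,100 | Kowalski: $4,800 | Petrov: $3,950 | Quinlan: $1,700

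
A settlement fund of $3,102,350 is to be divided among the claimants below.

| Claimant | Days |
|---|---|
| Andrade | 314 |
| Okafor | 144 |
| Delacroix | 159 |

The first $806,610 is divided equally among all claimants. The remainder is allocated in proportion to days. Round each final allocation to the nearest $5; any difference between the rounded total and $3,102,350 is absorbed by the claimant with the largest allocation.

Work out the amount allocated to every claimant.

Andrade: $1,437,205; Okafor: $804,665; Delacroix: $860,480

$806,610 shared equally gives $268,870 per claimant.
Remainder $2,295,740 by days (total 617): Andrade 1,168,334.46 → $1,168,335; Okafor 535,796.69 → $535,795; Delacroix 591,608.85 → $591,610.
Totals: Andrade $268,870 + $1,168,335 = $1,437,205; Okafor $268,870 + $535,795 = $804,665; Delacroix $268,870 + $591,610 = $860,480.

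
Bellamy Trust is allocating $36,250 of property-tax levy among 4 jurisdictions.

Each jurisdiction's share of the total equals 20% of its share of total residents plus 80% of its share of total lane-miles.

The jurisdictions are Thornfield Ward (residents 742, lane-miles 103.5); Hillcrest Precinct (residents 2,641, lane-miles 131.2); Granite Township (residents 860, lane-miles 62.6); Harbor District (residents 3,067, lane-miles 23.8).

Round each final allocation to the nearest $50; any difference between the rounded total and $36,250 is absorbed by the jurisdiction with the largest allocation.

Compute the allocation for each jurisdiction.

Thornfield Ward: $10,100; Hillcrest Precinct: $14,450; Granite Township: $6,500; Harbor District: $5,200

Residents total 7,310; lane-miles total 321.1.
Blended shares (20% residents + 80% lane-miles): Thornfield Ward 0.2782; Hillcrest Precinct 0.3991; Granite Township 0.1795; Harbor District 0.1432.
Raw shares: Thornfield Ward 10,083.46; Hillcrest Precinct 14,468.59; Granite Township 6,506.63; Harbor District 5,191.31.
At nearest $50: Thornfield Ward $10,100; Hillcrest Precinct $14,450; Granite Township $6,500; Harbor District $5,200. Sum = $36,250.
Rounded total matches; no reconciliation needed.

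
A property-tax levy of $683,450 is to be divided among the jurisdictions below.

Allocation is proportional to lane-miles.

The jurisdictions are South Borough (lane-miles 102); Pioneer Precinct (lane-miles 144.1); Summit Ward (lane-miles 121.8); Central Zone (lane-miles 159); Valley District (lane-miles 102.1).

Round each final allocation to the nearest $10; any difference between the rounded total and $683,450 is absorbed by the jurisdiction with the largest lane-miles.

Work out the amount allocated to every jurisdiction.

South Borough: $110,830 · Pioneer Precinct: $156,570 · Summit Ward: $132,340 · Central Zone: $172,770 · Valley District: $110,940

Sum of lane-miles: 629.
Proportional shares: South Borough 102/629 × $683,450 = 110,829.73; Pioneer Precinct 144.1/629 × $683,450 = 156,574.16; Summit Ward 121.8/629 × $683,450 = 132,343.74; Central Zone 159/629 × $683,450 = 172,763.99; Valley District 102.1/629 × $683,450 = 110,938.39.
At nearest $10: South Borough $110,830; Pioneer Precinct $156,570; Summit Ward $132,340; Central Zone $172,760; Valley District $110,940. Sum = $683,440.
Difference $683,450 − $683,440 = +$10 applied to largest lane-miles (Central Zone): Central Zone becomes $172,770.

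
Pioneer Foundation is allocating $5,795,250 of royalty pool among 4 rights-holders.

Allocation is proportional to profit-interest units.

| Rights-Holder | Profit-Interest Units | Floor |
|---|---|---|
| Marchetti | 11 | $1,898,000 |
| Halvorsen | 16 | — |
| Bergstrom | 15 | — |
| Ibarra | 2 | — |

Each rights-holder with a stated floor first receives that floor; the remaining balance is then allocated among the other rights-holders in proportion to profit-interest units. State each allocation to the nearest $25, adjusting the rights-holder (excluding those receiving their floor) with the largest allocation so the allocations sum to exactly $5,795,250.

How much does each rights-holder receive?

Marchetti: $1,898,000; Halvorsen: $1,889,575; Bergstrom: $1,771,475; Ibarra: $236,200

Guaranteed amounts: Marchetti $1,898,000. Remaining pool $3,897,250.
Remaining pool split over remaining profit-interest units 33: Halvorsen 1,889,575.76 → $1,889,575; Bergstrom 1,771,477.27 → $1,771,475; Ibarra 236,196.97 → $236,200.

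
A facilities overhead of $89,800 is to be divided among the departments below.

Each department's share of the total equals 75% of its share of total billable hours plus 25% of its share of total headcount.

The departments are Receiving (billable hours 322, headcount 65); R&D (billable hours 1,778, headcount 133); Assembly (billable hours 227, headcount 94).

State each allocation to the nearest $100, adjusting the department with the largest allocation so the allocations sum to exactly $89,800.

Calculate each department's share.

Totals — billable hours 2,327, headcount 292.
Blended shares (75% billable hours + 25% headcount): Receiving 0.1594; R&D 0.6869; Assembly 0.1536.
Raw shares: Receiving 14,317.03; R&D 61,685.89; Assembly 13,797.08.
At nearest $100: Receiving $14,300; R&D $61,700; Assembly $13,800. Sum = $89,800.
No rounding difference to absorb.

Receiving: $14,300 | R&D: $61,700 | Assembly: $13,800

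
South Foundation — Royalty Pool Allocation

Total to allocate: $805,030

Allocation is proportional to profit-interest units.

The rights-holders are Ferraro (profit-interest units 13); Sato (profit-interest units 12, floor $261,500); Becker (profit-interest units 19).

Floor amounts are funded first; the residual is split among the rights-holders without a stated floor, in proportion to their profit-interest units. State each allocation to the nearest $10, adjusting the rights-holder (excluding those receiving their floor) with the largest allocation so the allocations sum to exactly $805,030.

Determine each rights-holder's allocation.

Fund the minimums — Sato $261,500. Residual $543,530.
Residual split over remaining profit-interest units 32: Ferraro 220,809.06 → $220,810; Becker 322,720.94 → $322,720.

Ferraro: $220,810; Sato: $261,500; Becker: $322,720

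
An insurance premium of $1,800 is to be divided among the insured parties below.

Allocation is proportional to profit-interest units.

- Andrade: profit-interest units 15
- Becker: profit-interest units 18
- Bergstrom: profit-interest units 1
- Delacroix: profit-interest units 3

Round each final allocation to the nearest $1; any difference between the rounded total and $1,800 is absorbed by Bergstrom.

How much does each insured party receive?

Andrade: $730 · Becker: $876 · Bergstrom: $48 · Delacroix: $146

Sum of profit-interest units: 37.
Unrounded shares: Andrade 15/37 × $1,800 = 729.73; Becker 18/37 × $1,800 = 875.68; Bergstrom 1/37 × $1,800 = 48.65; Delacroix 3/37 × $1,800 = 145.95.
At nearest $1: Andrade $730; Becker $876; Bergstrom $49; Delacroix $146. Sum = $1,801.
Difference $1,800 − $1,801 = −$1 applied to Bergstrom: Bergstrom becomes $48.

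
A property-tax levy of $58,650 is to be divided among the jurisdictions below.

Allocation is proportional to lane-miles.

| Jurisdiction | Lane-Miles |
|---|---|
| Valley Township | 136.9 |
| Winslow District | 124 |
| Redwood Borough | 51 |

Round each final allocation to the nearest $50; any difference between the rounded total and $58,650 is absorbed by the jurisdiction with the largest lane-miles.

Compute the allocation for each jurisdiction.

Valley Township: $25,750 · Winslow District: $23,300 · Redwood Borough: $9,600

Lane-miles total: 136.9 + 124 + 51 = 311.9.
Pro-rata amounts: Valley Township 25,742.82; Winslow District 23,317.09; Redwood Borough 9,590.09.
After rounding ($50): Valley Township $25,750; Winslow District $23,300; Redwood Borough $9,600. Sum = $58,650.
Rounded total matches; no reconciliation needed.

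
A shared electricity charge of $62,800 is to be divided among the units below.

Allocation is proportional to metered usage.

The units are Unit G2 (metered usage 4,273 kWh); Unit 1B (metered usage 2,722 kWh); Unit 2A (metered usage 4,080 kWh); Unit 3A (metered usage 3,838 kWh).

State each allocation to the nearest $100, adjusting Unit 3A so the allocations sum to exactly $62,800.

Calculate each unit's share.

Sum of metered usage: 14,913.
Raw shares: Unit G2 4,273/14,913 × $62,800 = 17,993.99; Unit 1B 2,722/14,913 × $62,800 = 11,462.59; Unit 2A 4,080/14,913 × $62,800 = 17,181.25; Unit 3A 3,838/14,913 × $62,800 = 16,162.17.
After rounding ($100): Unit G2 $18,000; Unit 1B $11,500; Unit 2A $17,200; Unit 3A $16,200. Sum = $62,900.
Difference $62,800 − $62,900 = −$100 applied to Unit 3A: Unit 3A becomes $16,100.

Unit G2: $18,000; Unit 1B: $11,500; Unit 2A: $17,200; Unit 3A: $16,100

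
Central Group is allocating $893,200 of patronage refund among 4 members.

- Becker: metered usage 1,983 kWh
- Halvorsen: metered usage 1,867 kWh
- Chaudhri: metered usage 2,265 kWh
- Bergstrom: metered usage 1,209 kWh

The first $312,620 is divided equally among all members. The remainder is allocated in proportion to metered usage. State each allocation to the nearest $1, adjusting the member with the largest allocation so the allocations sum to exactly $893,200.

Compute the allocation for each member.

Becker: $235,349; Halvorsen: $226,154; Chaudhri: $257,703; Bergstrom: $173,994

First tranche $312,620 split equally: $78,155 each.
Remainder $580,580 by metered usage (total 7,324): Becker 157,194.18 → $157,194; Halvorsen 147,998.75 → $147,999; Chaudhri 179,548.57 → $179,549; Bergstrom 95,838.51 → $95,839.
Rounding difference −$1 on remainder applied to Chaudhri.
Totals: Becker $78,155 + $157,194 = $235,349; Halvorsen $78,155 + $147,999 = $226,154; Chaudhri $78,155 + $179,548 = $257,703; Bergstrom $78,155 + $95,839 = $173,994.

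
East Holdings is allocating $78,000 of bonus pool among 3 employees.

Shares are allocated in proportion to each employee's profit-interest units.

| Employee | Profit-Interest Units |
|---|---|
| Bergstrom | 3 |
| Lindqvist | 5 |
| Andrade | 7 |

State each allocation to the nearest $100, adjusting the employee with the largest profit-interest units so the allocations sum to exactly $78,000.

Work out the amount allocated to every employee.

Combined profit-interest units = 3 + 5 + 7 = 15.
Unrounded shares: Bergstrom 15,600.00; Lindqvist 26,000.00; Andrade 36,400.00.
At nearest $100: Bergstrom $15,600; Lindqvist $26,000; Andrade $36,400. Sum = $78,000.
No rounding difference to absorb.

Bergstrom: $15,600; Lindqvist: $26,000; Andrade: $36,400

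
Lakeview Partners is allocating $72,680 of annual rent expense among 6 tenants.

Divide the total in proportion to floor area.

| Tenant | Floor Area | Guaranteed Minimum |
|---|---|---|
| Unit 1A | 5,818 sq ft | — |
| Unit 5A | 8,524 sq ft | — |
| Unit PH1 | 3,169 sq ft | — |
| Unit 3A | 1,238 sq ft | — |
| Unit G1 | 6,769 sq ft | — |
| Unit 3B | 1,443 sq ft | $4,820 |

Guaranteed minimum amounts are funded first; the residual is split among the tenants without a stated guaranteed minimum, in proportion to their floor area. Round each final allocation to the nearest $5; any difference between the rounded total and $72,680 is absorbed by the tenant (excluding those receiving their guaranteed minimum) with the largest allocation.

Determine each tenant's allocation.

Fund the minimums — Unit 3B $4,820. Residual $67,860.
Residual split over remaining floor area 25,518: Unit 1A 15,471.80 → $15,470; Unit 5A 22,667.87 → $22,670; Unit PH1 8,427.32 → $8,425; Unit 3A 3,292.21 → $3,290; Unit G1 18,000.80 → $18,000.
Rounding difference +$5 applied to Unit 5A → $22,675.

Unit 1A: $15,470; Unit 5A: $22,675; Unit PH1: $8,425; Unit 3A: $3,290; Unit G1: $18,000; Unit 3B: $4,820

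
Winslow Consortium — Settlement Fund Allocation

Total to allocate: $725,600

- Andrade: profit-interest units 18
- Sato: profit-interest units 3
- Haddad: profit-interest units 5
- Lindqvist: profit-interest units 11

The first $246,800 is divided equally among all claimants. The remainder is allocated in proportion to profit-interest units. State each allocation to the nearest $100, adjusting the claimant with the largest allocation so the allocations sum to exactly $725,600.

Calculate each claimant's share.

Andrade: $294,700; Sato: $100,500; Haddad: $126,400; Lindqvist: $204,000

$246,800 shared equally gives $61,700 per claimant.
Remainder $478,800 by profit-interest units (total 37): Andrade 232,929.73 → $232,900; Sato 38,821.62 → $38,800; Haddad 64,702.70 → $64,700; Lindqvist 142,345.95 → $142,300.
Rounding difference +$100 on remainder applied to Andrade.
Totals: Andrade $61,700 + $233,000 = $294,700; Sato $61,700 + $38,800 = $100,500; Haddad $61,700 + $64,700 = $126,400; Lindqvist $61,700 + $142,300 = $204,000.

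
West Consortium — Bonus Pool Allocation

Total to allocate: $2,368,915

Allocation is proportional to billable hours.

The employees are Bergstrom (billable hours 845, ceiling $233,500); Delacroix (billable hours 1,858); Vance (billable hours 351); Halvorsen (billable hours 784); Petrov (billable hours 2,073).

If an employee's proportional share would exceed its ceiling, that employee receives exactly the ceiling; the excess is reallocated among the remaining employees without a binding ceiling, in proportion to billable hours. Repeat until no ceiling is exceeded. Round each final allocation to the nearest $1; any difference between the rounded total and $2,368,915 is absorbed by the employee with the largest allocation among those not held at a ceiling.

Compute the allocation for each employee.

Sum of billable hours: 5,911.
Proportional shares (ignoring caps): Bergstrom 338,645.44; Delacroix 744,619.20; Vance 140,668.10; Halvorsen 314,198.84; Petrov 830,783.42.
Cap binds for Bergstrom ($233,500); residual $2,135,415 reallocated over remaining billable hours 5,066.
Remaining shares: Delacroix 783,182.21 → $783,182; Vance 147,953.15 → $147,953; Halvorsen 330,470.86 → $330,471; Petrov 873,808.78 → $873,809.

Bergstrom: $233,500 · Delacroix: $783,182 · Vance: $147,953 · Halvorsen: $330,471 · Petrov: $873,809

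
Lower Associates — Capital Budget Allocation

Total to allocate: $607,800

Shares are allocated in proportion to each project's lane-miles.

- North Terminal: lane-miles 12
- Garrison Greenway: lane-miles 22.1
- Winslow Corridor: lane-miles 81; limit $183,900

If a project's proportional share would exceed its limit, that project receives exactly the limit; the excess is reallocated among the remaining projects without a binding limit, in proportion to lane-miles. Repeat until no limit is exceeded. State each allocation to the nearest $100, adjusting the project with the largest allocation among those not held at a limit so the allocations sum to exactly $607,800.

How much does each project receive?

North Terminal: $149,200 | Garrison Greenway: $274,700 | Winslow Corridor: $183,900

Sum of lane-miles: 115.1.
Unconstrained shares: North Terminal 63,367.51; Garrison Greenway 116,701.82; Winslow Corridor 427,730.67.
Cap binds for Winslow Corridor ($183,900); balance $423,900 reallocated over remaining lane-miles 34.1.
Shares after redistribution: North Terminal 149,173.02 → $149,200; Garrison Greenway 274,726.98 → $274,700.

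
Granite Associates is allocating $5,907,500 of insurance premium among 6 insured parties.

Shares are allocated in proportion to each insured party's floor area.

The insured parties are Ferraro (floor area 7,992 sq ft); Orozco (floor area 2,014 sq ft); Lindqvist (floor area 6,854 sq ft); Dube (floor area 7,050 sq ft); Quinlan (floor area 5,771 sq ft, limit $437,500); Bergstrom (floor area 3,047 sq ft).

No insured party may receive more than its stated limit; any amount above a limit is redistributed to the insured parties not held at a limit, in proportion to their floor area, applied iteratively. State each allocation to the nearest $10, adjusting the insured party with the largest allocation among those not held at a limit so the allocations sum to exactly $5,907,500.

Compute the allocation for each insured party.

Ferraro: $1,621,710 | Orozco: $408,670 | Lindqvist: $1,390,780 | Dube: $1,430,560 | Quinlan: $437,500 | Bergstrom: $618,280

Sum of floor area: 32,728.
Proportional shares (ignoring caps): Ferraro 1,442,579.44; Orozco 363,532.91; Lindqvist 1,237,167.10; Dube 1,272,545.68; Quinlan 1,041,682.43; Bergstrom 549,992.44.
Held at cap: Quinlan ($437,500); residual $5,470,000 reallocated over remaining floor area 26,957.
Shares after redistribution: Ferraro 1,621,702.71 → $1,621,700; Orozco 408,672.33 → $408,670; Lindqvist 1,390,784.58 → $1,390,780; Dube 1,430,556.07 → $1,430,560; Bergstrom 618,284.30 → $618,280.
Rounding difference +$10 applied to Ferraro → $1,621,710.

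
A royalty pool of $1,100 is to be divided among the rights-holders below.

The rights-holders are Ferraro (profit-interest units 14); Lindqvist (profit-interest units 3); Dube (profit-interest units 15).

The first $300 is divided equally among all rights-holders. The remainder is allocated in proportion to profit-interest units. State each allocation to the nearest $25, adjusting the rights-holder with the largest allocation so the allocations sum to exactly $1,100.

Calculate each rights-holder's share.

$300 shared equally gives $100 per rights-holder.
Remainder $800 by profit-interest units (total 32): Ferraro 350.00 → $350; Lindqvist 75.00 → $75; Dube 375.00 → $375.
Totals: Ferraro $100 + $350 = $450; Lindqvist $100 + $75 = $175; Dube $100 + $375 = $475.

Ferraro: $450; Lindqvist: $175; Dube: $475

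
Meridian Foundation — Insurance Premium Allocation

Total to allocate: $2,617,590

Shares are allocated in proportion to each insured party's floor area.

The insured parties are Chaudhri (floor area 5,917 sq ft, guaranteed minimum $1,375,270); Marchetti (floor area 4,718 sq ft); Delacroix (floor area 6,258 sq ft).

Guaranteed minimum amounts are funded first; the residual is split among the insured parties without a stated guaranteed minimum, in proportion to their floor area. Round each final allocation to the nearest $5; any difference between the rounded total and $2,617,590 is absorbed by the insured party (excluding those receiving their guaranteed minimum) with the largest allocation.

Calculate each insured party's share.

Chaudhri: $1,375,270 · Marchetti: $534,005 · Delacroix: $708,315

Fund the minimums — Chaudhri $1,375,270. Residual $1,242,320.
Residual split over remaining floor area 10,976: Marchetti 534,007.45 → $534,005; Delacroix 708,312.55 → $708,315.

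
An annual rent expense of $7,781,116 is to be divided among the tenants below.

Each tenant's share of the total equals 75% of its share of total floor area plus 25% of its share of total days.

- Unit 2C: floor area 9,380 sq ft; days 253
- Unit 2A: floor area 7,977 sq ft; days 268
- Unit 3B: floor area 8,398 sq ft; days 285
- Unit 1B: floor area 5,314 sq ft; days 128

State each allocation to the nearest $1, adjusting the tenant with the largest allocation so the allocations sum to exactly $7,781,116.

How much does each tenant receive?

Floor area total 31,069; days total 934.
Blended shares (75% floor area + 25% days): Unit 2C 0.2942; Unit 2A 0.2643; Unit 3B 0.2790; Unit 1B 0.1625.
Raw shares: Unit 2C 2,288,822.88; Unit 2A 2,056,531.86; Unit 3B 2,171,016.85; Unit 1B 1,264,744.41.
At nearest $1: Unit 2C $2,288,823; Unit 2A $2,056,532; Unit 3B $2,171,017; Unit 1B $1,264,744. Sum = $7,781,116.
No rounding difference to absorb.

Unit 2C: $2,288,823 | Unit 2A: $2,056,532 | Unit 3B: $2,171,017 | Unit 1B: $1,264,744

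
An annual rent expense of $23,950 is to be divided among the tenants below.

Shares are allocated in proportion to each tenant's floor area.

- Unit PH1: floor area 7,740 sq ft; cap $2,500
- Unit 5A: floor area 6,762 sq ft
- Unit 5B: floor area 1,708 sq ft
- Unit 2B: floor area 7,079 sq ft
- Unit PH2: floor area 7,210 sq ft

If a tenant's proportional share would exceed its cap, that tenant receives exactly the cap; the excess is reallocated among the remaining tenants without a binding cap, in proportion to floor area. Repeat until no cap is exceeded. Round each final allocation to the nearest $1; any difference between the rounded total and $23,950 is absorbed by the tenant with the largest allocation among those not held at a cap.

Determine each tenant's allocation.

Combined floor area = 30,499.
Unconstrained shares: Unit PH1 6,078.00; Unit 5A 5,310.01; Unit 5B 1,341.24; Unit 2B 5,558.94; Unit PH2 5,661.81.
Capped: Unit PH1 ($2,500); residual $21,450 reallocated over remaining floor area 22,759.
Remaining shares: Unit 5A 6,373.08 → $6,373; Unit 5B 1,609.76 → $1,610; Unit 2B 6,671.85 → $6,672; Unit PH2 6,795.31 → $6,795.

Unit PH1: $2,500 | Unit 5A: $6,373 | Unit 5B: $1,610 | Unit 2B: $6,672 | Unit PH2: $6,795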